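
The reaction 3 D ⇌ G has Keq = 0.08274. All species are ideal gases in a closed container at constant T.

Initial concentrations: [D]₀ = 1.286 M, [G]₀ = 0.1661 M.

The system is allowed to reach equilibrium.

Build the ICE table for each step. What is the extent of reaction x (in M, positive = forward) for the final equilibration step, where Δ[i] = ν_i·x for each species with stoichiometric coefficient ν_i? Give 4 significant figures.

x = 0.004448 M

Q₀ = 0.0781 vs Keq = 0.08274 ⇒ Q<K, forward
Step 1:
                    D           G
  I             1.286      0.1661
  C          -0.01335    0.004448
  E             1.273      0.1705
  solve Keq expr → x = 0.004448; check Q = 0.08274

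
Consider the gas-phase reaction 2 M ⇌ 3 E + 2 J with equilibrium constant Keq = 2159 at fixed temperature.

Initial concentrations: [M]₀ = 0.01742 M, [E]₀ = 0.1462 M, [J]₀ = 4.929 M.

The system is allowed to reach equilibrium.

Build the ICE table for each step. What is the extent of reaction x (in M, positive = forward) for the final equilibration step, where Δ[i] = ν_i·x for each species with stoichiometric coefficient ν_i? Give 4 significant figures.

x = 0.005246 M

Q₀ = 250.2 vs Keq = 2159 ⇒ Q<K, forward
Step 1:
                    M           E           J
  I           0.01742      0.1462       4.929
  C          -0.01049     0.01574     0.01049
  E          0.006928      0.1619       4.939
  solve Keq expr → x = 0.005246; check Q = 2159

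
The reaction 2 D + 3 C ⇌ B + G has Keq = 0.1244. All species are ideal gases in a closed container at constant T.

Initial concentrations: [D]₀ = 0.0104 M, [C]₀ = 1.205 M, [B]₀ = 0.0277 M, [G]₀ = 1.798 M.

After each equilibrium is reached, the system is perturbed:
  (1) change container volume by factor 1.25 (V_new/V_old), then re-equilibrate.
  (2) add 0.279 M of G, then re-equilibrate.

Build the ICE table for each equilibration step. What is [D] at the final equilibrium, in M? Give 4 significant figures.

Q₀ = 263.2 vs Keq = 0.1244 ⇒ Q>K, reverse
Step 1:
                   D          C          B          G
  init        0.0104      1.205     0.0277      1.798
  Δ          0.05415    0.08123   -0.02708   -0.02708
  eq         0.06455      1.286 6.2291e-04      1.771
  solve Keq expr → x = -0.02708; check Q = 0.1244
Then change container volume by factor 1.25 (V_new/V_old).
Step 2:
                   D          C          B          G
  init       0.05164      1.029 4.9833e-04      1.417
  Δ       4.7575e-04 7.1363e-04 -2.3788e-04 -2.3788e-04
  eq         0.05212       1.03 2.6045e-04      1.417
  solve Keq expr → x = -2.3788e-04; check Q = 0.1244
Then add 0.279 M of G.
Step 3:
                   D          C          B          G
  init       0.05212       1.03 2.6045e-04      1.696
  Δ       8.4139e-05 1.2621e-04 -4.2069e-05 -4.2069e-05
  eq          0.0522       1.03 2.1838e-04      1.695
  solve Keq expr → x = -4.2069e-05; check Q = 0.1244

[D]_eq = 0.0522 M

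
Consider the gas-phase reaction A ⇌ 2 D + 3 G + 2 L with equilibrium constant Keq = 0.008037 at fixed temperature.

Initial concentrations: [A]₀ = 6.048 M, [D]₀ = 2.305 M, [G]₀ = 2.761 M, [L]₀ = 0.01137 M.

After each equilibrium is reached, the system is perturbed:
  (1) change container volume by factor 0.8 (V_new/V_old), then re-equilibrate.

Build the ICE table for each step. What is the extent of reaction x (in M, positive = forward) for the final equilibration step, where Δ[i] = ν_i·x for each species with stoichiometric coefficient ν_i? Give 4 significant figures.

x = -0.006199 M

Q₀ = 0.00239 vs Keq = 0.008037 ⇒ Q<K, forward
Step 1:
                  A         D         G         L
  I           6.048     2.305     2.761   0.01137
  C       -0.004616  0.009233   0.01385  0.009233
  E           6.043     2.314     2.775    0.0206
  solve Keq expr → x = 0.004616; check Q = 0.008037
Then change container volume by factor 0.8 (V_new/V_old).
Step 2:
                  A         D         G         L
  I           7.554     2.893     3.469   0.02575
  C        0.006199   -0.0124   -0.0186   -0.0124
  E            7.56      2.88      3.45   0.01336
  solve Keq expr → x = -0.006199; check Q = 0.008037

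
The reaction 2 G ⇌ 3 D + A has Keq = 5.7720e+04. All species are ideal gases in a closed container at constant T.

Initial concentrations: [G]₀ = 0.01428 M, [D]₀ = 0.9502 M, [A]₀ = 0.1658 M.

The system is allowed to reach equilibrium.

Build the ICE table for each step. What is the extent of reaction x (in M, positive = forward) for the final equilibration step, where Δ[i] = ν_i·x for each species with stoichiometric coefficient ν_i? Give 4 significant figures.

x = 0.006316 M

Q₀ = 697.5 vs Keq = 5.7720e+04 ⇒ Q<K, forward
Step 1:
                  G         D         A
  init      0.01428    0.9502    0.1658
  Δ        -0.01263   0.01895  0.006316
  eq       0.001648    0.9691    0.1721
  solve Keq expr → x = 0.006316; check Q = 5.7720e+04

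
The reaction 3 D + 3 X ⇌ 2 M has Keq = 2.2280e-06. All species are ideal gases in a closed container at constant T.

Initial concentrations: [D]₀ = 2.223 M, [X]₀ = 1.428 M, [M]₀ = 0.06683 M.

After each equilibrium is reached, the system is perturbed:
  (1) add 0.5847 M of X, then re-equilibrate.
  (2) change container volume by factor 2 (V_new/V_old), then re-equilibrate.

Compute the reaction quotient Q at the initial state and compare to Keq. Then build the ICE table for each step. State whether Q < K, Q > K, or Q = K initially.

Q₀ = 1.3962e-04; Q > K (proceeds reverse)

Q₀ = 1.3962e-04 vs Keq = 2.2280e-06 ⇒ Q>K, reverse
Step 1:
                  D         X         M
  Initial     2.223     1.428   0.06683
  Change    0.08562   0.08562  -0.05708
  Equil       2.309     1.514   0.00975
  solve Keq expr → x = -0.02854; check Q = 2.2280e-06
Then add 0.5847 M of X.
Step 2:
                  D         X         M
  Initial     2.309     2.098   0.00975
  Change  -0.008956 -0.008956  0.005971
  Equil         2.3     2.089   0.01572
  solve Keq expr → x = 0.002985; check Q = 2.2280e-06
Then change container volume by factor 2 (V_new/V_old).
Step 3:
                  D         X         M
  Initial      1.15     1.045   0.00786
  Change   0.008772  0.008772 -0.005848
  Equil       1.159     1.053  0.002013
  solve Keq expr → x = -0.002924; check Q = 2.2280e-06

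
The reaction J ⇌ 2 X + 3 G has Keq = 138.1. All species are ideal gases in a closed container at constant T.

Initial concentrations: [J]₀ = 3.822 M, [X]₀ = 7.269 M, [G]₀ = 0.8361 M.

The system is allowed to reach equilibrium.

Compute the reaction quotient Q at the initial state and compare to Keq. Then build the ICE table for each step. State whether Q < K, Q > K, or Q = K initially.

Q₀ = 8.08; Q < K (proceeds forward)

Q₀ = 8.08 vs Keq = 138.1 ⇒ Q<K, forward
Step 1:
                  J         X         G
  init        3.822     7.269    0.8361
  Δ         -0.3715    0.7431     1.115
  eq           3.45     8.012     1.951
  solve Keq expr → x = 0.3715; check Q = 138.1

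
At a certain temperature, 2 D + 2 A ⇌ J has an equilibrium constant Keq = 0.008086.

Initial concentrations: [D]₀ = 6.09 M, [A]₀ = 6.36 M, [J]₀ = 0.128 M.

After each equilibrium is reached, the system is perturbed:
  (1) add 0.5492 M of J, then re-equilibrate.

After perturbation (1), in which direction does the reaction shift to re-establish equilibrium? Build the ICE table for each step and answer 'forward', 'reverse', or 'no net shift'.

Direction: reverse

Q₀ = 8.5322e-05 vs Keq = 0.008086 ⇒ Q<K, forward
Step 1:
                  D         A         J
  Initial      6.09      6.36     0.128
  Change     -2.583    -2.583     1.291
  Equil       3.507     3.777     1.419
  solve Keq expr → x = 1.291; check Q = 0.008086
Then add 0.5492 M of J.
Step 2:
                  D         A         J
  Initial     3.507     3.777     1.969
  Change     0.2466    0.2466   -0.1233
  Equil       3.754     4.024     1.845
  solve Keq expr → x = -0.1233; check Q = 0.008086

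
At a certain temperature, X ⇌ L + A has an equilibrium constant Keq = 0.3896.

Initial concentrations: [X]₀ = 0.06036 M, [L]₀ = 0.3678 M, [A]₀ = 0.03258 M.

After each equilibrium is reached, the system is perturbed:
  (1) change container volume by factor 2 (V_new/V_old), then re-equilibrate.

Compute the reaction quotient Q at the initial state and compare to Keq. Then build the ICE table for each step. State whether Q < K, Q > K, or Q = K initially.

Q₀ = 0.1985; Q < K (proceeds forward)

Q₀ = 0.1985 vs Keq = 0.3896 ⇒ Q<K, forward
Step 1:
                   X          L          A
  I          0.06036     0.3678    0.03258
  C         -0.01434    0.01434    0.01434
  E          0.04602     0.3821    0.04692
  solve Keq expr → x = 0.01434; check Q = 0.3896
Then change container volume by factor 2 (V_new/V_old).
Step 2:
                   X          L          A
  I          0.02301     0.1911    0.02346
  C        -0.007331   0.007331   0.007331
  E          0.01568     0.1984    0.03079
  solve Keq expr → x = 0.007331; check Q = 0.3896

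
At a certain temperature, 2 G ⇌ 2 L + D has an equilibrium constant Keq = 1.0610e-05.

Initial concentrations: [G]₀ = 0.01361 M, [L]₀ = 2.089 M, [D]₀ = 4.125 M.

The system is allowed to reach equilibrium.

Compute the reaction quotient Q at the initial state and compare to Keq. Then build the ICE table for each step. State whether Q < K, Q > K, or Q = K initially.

Q₀ = 9.7182e+04 vs Keq = 1.0610e-05 ⇒ Q>K, reverse
Step 1:
                   G          L          D
  I          0.01361      2.089      4.125
  C            2.085     -2.085     -1.043
  E            2.099   0.003894      3.082
  solve Keq expr → x = -1.043; check Q = 1.0610e-05

Q₀ = 9.7182e+04; Q > K (proceeds reverse)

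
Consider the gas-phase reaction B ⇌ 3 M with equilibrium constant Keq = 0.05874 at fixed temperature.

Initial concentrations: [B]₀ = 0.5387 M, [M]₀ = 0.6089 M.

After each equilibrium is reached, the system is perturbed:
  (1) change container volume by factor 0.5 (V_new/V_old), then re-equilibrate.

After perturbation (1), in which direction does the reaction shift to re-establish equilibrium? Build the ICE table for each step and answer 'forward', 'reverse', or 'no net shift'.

Q₀ = 0.4191 vs Keq = 0.05874 ⇒ Q>K, reverse
Step 1:
                   B          M
  I           0.5387     0.6089
  C          0.09185    -0.2756
  E           0.6306     0.3333
  solve Keq expr → x = -0.09185; check Q = 0.05874
Then change container volume by factor 0.5 (V_new/V_old).
Step 2:
                   B          M
  I            1.261     0.6667
  C          0.07936    -0.2381
  E             1.34     0.4286
  solve Keq expr → x = -0.07936; check Q = 0.05874

Direction: reverse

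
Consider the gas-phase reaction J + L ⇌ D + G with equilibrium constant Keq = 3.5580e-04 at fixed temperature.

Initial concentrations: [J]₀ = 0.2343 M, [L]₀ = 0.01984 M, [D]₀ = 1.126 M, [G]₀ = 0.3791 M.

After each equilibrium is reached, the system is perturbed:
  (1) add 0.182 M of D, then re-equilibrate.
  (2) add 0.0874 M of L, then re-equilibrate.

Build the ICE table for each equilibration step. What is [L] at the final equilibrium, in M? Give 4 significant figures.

Q₀ = 91.83 vs Keq = 3.5580e-04 ⇒ Q>K, reverse
Step 1:
                    J           L           D           G
  Initial      0.2343     0.01984       1.126      0.3791
  Change        0.379       0.379      -0.379      -0.379
  Equil        0.6133      0.3988       0.747  1.1650e-04
  solve Keq expr → x = -0.379; check Q = 3.5580e-04
Then add 0.182 M of D.
Step 2:
                    J           L           D           G
  Initial      0.6133      0.3988       0.929  1.1650e-04
  Change   2.2811e-05  2.2811e-05 -2.2811e-05 -2.2811e-05
  Equil        0.6133      0.3988       0.929  9.3686e-05
  solve Keq expr → x = -2.2811e-05; check Q = 3.5580e-04
Then add 0.0874 M of L.
Step 3:
                    J           L           D           G
  Initial      0.6133      0.4862       0.929  9.3686e-05
  Change  -2.0519e-05 -2.0519e-05  2.0519e-05  2.0519e-05
  Equil        0.6133      0.4862       0.929  1.1420e-04
  solve Keq expr → x = 2.0519e-05; check Q = 3.5580e-04

[L]_eq = 0.4862 M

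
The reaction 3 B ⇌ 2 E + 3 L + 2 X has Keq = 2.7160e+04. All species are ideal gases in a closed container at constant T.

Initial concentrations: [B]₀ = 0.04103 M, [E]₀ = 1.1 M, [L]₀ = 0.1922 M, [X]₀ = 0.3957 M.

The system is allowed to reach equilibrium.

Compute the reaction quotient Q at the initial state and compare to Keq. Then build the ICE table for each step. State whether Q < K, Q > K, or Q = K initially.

Q₀ = 19.47; Q < K (proceeds forward)

Q₀ = 19.47 vs Keq = 2.7160e+04 ⇒ Q<K, forward
Step 1:
                   B          E          L          X
  Initial    0.04103        1.1     0.1922     0.3957
  Change    -0.03642    0.02428    0.03642    0.02428
  Equil     0.004612      1.124     0.2286       0.42
  solve Keq expr → x = 0.01214; check Q = 2.7160e+04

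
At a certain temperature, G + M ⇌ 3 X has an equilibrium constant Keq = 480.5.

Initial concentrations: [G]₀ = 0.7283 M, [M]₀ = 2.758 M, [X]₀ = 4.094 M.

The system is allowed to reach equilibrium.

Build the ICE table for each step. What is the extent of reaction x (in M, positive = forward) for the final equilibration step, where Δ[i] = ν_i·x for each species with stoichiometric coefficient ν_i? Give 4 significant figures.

Q₀ = 34.16 vs Keq = 480.5 ⇒ Q<K, forward
Step 1:
                    G           M           X
  Initial      0.7283       2.758       4.094
  Change      -0.5498     -0.5498       1.649
  Equil        0.1785       2.208       5.743
  solve Keq expr → x = 0.5498; check Q = 480.5

x = 0.5498 M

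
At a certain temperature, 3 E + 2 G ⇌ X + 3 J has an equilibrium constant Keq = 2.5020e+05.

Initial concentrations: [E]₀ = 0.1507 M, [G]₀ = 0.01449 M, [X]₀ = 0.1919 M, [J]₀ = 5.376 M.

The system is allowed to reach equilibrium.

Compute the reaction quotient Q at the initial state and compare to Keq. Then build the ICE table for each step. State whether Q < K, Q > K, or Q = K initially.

Q₀ = 4.1493e+07 vs Keq = 2.5020e+05 ⇒ Q>K, reverse
Step 1:
                    E           G           X           J
  init         0.1507     0.01449      0.1919       5.376
  Δ           0.09653     0.06435    -0.03218    -0.09653
  eq           0.2472     0.07884      0.1597       5.279
  solve Keq expr → x = -0.03218; check Q = 2.5020e+05

Q₀ = 4.1493e+07; Q > K (proceeds reverse)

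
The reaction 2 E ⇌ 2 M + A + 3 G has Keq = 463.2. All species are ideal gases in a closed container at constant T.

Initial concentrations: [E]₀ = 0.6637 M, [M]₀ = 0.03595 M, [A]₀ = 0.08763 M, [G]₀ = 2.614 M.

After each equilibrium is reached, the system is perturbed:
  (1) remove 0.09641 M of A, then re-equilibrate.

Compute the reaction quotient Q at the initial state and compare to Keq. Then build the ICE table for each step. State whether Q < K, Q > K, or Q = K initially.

Q₀ = 0.004592 vs Keq = 463.2 ⇒ Q<K, forward
Step 1:
                   E          M          A          G
  Initial     0.6637    0.03595    0.08763      2.614
  Change     -0.5569     0.5569     0.2785     0.8354
  Equil       0.1068     0.5929     0.3661      3.449
  solve Keq expr → x = 0.2785; check Q = 463.2
Then remove 0.09641 M of A.
Step 2:
                   E          M          A          G
  Initial     0.1068     0.5929     0.2697      3.449
  Change    -0.01162    0.01162   0.005809    0.01743
  Equil      0.09516     0.6045     0.2755      3.467
  solve Keq expr → x = 0.005809; check Q = 463.2

Q₀ = 0.004592; Q < K (proceeds forward)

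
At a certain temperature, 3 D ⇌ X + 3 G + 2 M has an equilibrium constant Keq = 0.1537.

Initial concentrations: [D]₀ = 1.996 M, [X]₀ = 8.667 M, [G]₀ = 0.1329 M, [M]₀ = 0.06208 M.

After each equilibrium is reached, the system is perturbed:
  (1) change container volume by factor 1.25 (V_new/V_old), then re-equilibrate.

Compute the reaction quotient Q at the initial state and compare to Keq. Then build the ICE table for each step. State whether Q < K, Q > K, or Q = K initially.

Q₀ = 9.8597e-06; Q < K (proceeds forward)

Q₀ = 9.8597e-06 vs Keq = 0.1537 ⇒ Q<K, forward
Step 1:
                   D          X          G          M
  I            1.996      8.667     0.1329    0.06208
  C          -0.5387     0.1796     0.5387     0.3592
  E            1.457      8.847     0.6716     0.4212
  solve Keq expr → x = 0.1796; check Q = 0.1537
Then change container volume by factor 1.25 (V_new/V_old).
Step 2:
                   D          X          G          M
  I            1.166      7.077     0.5373      0.337
  C         -0.05702    0.01901    0.05702    0.03801
  E            1.109      7.096     0.5943      0.375
  solve Keq expr → x = 0.01901; check Q = 0.1537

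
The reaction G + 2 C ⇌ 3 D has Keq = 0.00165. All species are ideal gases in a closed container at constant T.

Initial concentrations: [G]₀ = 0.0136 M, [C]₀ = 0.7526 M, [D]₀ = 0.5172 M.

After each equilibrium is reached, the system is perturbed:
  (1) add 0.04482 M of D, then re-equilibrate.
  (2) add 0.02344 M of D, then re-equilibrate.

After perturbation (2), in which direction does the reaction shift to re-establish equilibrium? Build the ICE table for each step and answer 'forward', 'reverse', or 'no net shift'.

Q₀ = 17.96 vs Keq = 0.00165 ⇒ Q>K, reverse
Step 1:
                    G           C           D
  I            0.0136      0.7526      0.5172
  C            0.1501      0.3002     -0.4503
  E            0.1637       1.053      0.0669
  solve Keq expr → x = -0.1501; check Q = 0.00165
Then add 0.04482 M of D.
Step 2:
                    G           C           D
  I            0.1637       1.053      0.1117
  C           0.01392     0.02785    -0.04177
  E            0.1776       1.081     0.06995
  solve Keq expr → x = -0.01392; check Q = 0.00165
Then add 0.02344 M of D.
Step 3:
                    G           C           D
  I            0.1776       1.081     0.09339
  C          0.007287     0.01457    -0.02186
  E            0.1849       1.095     0.07153
  solve Keq expr → x = -0.007287; check Q = 0.00165

Direction: reverse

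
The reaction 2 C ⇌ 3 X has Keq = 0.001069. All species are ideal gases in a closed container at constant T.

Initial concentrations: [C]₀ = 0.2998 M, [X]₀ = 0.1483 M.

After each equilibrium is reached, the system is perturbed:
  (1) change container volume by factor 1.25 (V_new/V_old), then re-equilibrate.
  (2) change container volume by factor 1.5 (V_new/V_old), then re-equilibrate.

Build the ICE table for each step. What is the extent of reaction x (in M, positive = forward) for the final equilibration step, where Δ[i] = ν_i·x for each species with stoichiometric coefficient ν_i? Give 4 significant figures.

Q₀ = 0.03629 vs Keq = 0.001069 ⇒ Q>K, reverse
Step 1:
                  C         X
  init       0.2998    0.1483
  Δ         0.06412  -0.09618
  eq         0.3639   0.05212
  solve Keq expr → x = -0.03206; check Q = 0.001069
Then change container volume by factor 1.25 (V_new/V_old).
Step 2:
                  C         X
  init       0.2911    0.0417
  Δ       -0.002009  0.003013
  eq         0.2891   0.04471
  solve Keq expr → x = 0.001004; check Q = 0.001069
Then change container volume by factor 1.5 (V_new/V_old).
Step 3:
                  C         X
  init       0.1928   0.02981
  Δ       -0.002665  0.003998
  eq         0.1901    0.0338
  solve Keq expr → x = 0.001333; check Q = 0.001069

x = 0.001333 M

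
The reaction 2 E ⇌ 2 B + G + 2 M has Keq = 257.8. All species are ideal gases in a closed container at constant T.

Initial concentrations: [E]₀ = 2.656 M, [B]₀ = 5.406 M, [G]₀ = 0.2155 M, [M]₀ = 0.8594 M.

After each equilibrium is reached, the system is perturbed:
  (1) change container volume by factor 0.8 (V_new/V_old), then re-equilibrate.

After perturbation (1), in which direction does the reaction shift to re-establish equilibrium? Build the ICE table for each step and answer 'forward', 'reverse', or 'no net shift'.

Q₀ = 0.6594 vs Keq = 257.8 ⇒ Q<K, forward
Step 1:
                   E          B          G          M
  init         2.656      5.406     0.2155     0.8594
  Δ           -1.586      1.586     0.7932      1.586
  eq            1.07      6.992      1.009      2.446
  solve Keq expr → x = 0.7932; check Q = 257.8
Then change container volume by factor 0.8 (V_new/V_old).
Step 2:
                   E          B          G          M
  init         1.337       8.74      1.261      3.057
  Δ           0.2476    -0.2476    -0.1238    -0.2476
  eq           1.585      8.493      1.137       2.81
  solve Keq expr → x = -0.1238; check Q = 257.8

Direction: reverse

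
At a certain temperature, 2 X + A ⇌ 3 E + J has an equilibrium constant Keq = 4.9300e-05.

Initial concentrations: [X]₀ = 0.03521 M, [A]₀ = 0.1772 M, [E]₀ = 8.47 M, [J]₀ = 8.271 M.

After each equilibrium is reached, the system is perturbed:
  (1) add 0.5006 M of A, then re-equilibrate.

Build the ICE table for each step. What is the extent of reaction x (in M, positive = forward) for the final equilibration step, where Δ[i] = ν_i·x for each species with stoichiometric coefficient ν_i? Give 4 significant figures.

Q₀ = 2.2878e+07 vs Keq = 4.9300e-05 ⇒ Q>K, reverse
Step 1:
                  X         A         E         J
  init      0.03521    0.1772      8.47     8.271
  Δ           5.584     2.792    -8.376    -2.792
  eq          5.619     2.969   0.09448     5.479
  solve Keq expr → x = -2.792; check Q = 4.9300e-05
Then add 0.5006 M of A.
Step 2:
                  X         A         E         J
  init        5.619      3.47   0.09448     5.479
  Δ       -0.003315 -0.001657  0.004972  0.001657
  eq          5.616     3.468   0.09945     5.481
  solve Keq expr → x = 0.001657; check Q = 4.9300e-05

x = 0.001657 M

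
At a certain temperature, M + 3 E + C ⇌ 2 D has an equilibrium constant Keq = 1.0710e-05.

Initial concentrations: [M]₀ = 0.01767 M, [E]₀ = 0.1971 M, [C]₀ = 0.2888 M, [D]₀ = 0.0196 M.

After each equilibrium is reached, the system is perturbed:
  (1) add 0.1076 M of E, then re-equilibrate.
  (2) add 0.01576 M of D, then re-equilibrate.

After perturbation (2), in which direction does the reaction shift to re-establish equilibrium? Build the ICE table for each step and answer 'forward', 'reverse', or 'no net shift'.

Q₀ = 9.831 vs Keq = 1.0710e-05 ⇒ Q>K, reverse
Step 1:
                    M           E           C           D
  Initial     0.01767      0.1971      0.2888      0.0196
  Change     0.009784     0.02935    0.009784    -0.01957
  Equil       0.02745      0.2265      0.2986  3.1930e-05
  solve Keq expr → x = -0.009784; check Q = 1.0710e-05
Then add 0.1076 M of E.
Step 2:
                    M           E           C           D
  Initial     0.02745      0.3341      0.2986  3.1930e-05
  Change  -1.2627e-05 -3.7880e-05 -1.2627e-05  2.5254e-05
  Equil       0.02744       0.334      0.2986  5.7183e-05
  solve Keq expr → x = 1.2627e-05; check Q = 1.0710e-05
Then add 0.01576 M of D.
Step 3:
                    M           E           C           D
  Initial     0.02744       0.334      0.2986     0.01582
  Change     0.007872     0.02362    0.007872    -0.01574
  Equil       0.03531      0.3576      0.3064  7.2810e-05
  solve Keq expr → x = -0.007872; check Q = 1.0710e-05

Direction: reverse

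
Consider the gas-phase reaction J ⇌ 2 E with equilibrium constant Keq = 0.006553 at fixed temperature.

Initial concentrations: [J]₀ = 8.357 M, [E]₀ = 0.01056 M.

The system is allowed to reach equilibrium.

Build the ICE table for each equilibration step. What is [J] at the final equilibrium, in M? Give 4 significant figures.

[J]_eq = 8.246 M

Q₀ = 1.3344e-05 vs Keq = 0.006553 ⇒ Q<K, forward
Step 1:
                   J          E
  I            8.357    0.01056
  C          -0.1109     0.2219
  E            8.246     0.2325
  solve Keq expr → x = 0.1109; check Q = 0.006553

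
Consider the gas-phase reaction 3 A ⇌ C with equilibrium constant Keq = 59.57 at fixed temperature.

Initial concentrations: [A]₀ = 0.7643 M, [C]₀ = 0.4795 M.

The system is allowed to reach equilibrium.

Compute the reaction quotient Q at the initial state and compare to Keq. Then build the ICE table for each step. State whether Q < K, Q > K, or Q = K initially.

Q₀ = 1.074; Q < K (proceeds forward)

Q₀ = 1.074 vs Keq = 59.57 ⇒ Q<K, forward
Step 1:
                   A          C
  init        0.7643     0.4795
  Δ          -0.5414     0.1805
  eq          0.2229       0.66
  solve Keq expr → x = 0.1805; check Q = 59.57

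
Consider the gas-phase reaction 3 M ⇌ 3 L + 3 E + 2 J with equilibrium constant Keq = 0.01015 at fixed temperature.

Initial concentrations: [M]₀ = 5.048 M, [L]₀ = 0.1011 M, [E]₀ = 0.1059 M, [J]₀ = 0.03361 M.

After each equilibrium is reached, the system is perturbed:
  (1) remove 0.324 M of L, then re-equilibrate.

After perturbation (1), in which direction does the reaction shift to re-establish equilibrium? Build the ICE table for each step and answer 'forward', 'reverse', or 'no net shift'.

Q₀ = 1.0778e-11 vs Keq = 0.01015 ⇒ Q<K, forward
Step 1:
                   M          L          E          J
  I            5.048     0.1011     0.1059    0.03361
  C          -0.9666     0.9666     0.9666     0.6444
  E            4.081      1.068      1.072      0.678
  solve Keq expr → x = 0.3222; check Q = 0.01015
Then remove 0.324 M of L.
Step 2:
                   M          L          E          J
  I            4.081     0.7437      1.072      0.678
  C          -0.1206     0.1206     0.1206    0.08042
  E            3.961     0.8643      1.193     0.7584
  solve Keq expr → x = 0.04021; check Q = 0.01015

Direction: forward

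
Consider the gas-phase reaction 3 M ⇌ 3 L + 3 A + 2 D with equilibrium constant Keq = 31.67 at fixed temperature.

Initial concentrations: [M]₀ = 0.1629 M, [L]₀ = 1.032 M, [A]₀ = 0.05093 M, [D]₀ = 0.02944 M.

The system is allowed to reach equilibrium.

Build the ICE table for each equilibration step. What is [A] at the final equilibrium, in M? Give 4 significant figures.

[A]_eq = 0.1956 M

Q₀ = 2.9112e-05 vs Keq = 31.67 ⇒ Q<K, forward
Step 1:
                   M          L          A          D
  Initial     0.1629      1.032    0.05093    0.02944
  Change     -0.1446     0.1446     0.1446    0.09642
  Equil      0.01827      1.177     0.1956     0.1259
  solve Keq expr → x = 0.04821; check Q = 31.67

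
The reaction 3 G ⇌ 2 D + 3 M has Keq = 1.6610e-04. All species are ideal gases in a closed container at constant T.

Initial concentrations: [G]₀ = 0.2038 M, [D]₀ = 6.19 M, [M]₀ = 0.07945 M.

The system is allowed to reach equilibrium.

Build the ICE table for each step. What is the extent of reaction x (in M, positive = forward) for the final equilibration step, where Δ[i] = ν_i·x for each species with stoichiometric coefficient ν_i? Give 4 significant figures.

Q₀ = 2.27 vs Keq = 1.6610e-04 ⇒ Q>K, reverse
Step 1:
                   G          D          M
  I           0.2038       6.19    0.07945
  C          0.07488   -0.04992   -0.07488
  E           0.2787       6.14   0.004569
  solve Keq expr → x = -0.02496; check Q = 1.6610e-04

x = -0.02496 M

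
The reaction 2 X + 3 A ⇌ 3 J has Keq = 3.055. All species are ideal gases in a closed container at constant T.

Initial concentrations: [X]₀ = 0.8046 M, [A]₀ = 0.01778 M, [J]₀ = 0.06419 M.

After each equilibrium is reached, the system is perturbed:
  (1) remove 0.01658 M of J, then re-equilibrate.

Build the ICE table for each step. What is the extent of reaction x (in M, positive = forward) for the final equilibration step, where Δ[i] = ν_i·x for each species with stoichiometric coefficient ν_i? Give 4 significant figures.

Q₀ = 72.69 vs Keq = 3.055 ⇒ Q>K, reverse
Step 1:
                   X          A          J
  I           0.8046    0.01778    0.06419
  C          0.01224    0.01836   -0.01836
  E           0.8168    0.03614    0.04583
  solve Keq expr → x = -0.006121; check Q = 3.055
Then remove 0.01658 M of J.
Step 2:
                   X          A          J
  I           0.8168    0.03614    0.02925
  C        -0.004831  -0.007247   0.007247
  E            0.812     0.0289    0.03649
  solve Keq expr → x = 0.002416; check Q = 3.055

x = 0.002416 M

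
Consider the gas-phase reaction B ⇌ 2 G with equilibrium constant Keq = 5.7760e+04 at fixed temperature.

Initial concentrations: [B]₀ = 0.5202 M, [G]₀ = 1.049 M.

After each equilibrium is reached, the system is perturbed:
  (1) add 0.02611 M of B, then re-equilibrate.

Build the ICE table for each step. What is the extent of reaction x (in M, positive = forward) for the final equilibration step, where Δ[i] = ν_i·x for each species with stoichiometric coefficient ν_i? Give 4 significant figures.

Q₀ = 2.115 vs Keq = 5.7760e+04 ⇒ Q<K, forward
Step 1:
                   B          G
  init        0.5202      1.049
  Δ          -0.5201       1.04
  eq      7.5571e-05      2.089
  solve Keq expr → x = 0.5201; check Q = 5.7760e+04
Then add 0.02611 M of B.
Step 2:
                   B          G
  init       0.02619      2.089
  Δ         -0.02611    0.05221
  eq      7.9395e-05      2.141
  solve Keq expr → x = 0.02611; check Q = 5.7760e+04

x = 0.02611 M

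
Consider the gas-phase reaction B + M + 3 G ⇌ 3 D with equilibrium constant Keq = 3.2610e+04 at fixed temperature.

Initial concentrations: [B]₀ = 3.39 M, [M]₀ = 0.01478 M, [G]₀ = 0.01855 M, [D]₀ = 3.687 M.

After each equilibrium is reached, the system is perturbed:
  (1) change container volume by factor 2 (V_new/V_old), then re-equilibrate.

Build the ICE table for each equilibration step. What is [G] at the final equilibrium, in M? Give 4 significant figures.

[G]_eq = 0.1255 M

Q₀ = 1.5672e+08 vs Keq = 3.2610e+04 ⇒ Q>K, reverse
Step 1:
                  B         M         G         D
  init         3.39   0.01478   0.01855     3.687
  Δ         0.05345   0.05345    0.1603   -0.1603
  eq          3.443   0.06823    0.1789     3.527
  solve Keq expr → x = -0.05345; check Q = 3.2610e+04
Then change container volume by factor 2 (V_new/V_old).
Step 2:
                  B         M         G         D
  init        1.722   0.03411   0.08945     1.763
  Δ         0.01201   0.01201   0.03604  -0.03604
  eq          1.734   0.04613    0.1255     1.727
  solve Keq expr → x = -0.01201; check Q = 3.2610e+04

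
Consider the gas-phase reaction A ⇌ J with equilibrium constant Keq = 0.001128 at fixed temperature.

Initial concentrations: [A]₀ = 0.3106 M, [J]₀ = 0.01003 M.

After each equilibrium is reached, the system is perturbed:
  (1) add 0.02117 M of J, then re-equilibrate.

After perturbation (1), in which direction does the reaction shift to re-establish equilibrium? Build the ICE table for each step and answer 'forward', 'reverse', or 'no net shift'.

Direction: reverse

Q₀ = 0.03229 vs Keq = 0.001128 ⇒ Q>K, reverse
Step 1:
                  A         J
  init       0.3106   0.01003
  Δ        0.009669 -0.009669
  eq         0.3203 3.6126e-04
  solve Keq expr → x = -0.009669; check Q = 0.001128
Then add 0.02117 M of J.
Step 2:
                  A         J
  init       0.3203   0.02153
  Δ         0.02115  -0.02115
  eq         0.3414 3.8512e-04
  solve Keq expr → x = -0.02115; check Q = 0.001128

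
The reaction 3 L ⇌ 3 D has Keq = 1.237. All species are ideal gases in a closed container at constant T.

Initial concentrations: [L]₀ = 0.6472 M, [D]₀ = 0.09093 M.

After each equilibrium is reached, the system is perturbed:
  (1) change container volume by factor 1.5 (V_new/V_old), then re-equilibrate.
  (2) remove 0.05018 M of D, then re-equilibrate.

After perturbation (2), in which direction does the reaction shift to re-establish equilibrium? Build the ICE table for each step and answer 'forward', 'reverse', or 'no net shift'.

Q₀ = 0.002773 vs Keq = 1.237 ⇒ Q<K, forward
Step 1:
                    L           D
  init         0.6472     0.09093
  Δ           -0.2912      0.2912
  eq            0.356      0.3821
  solve Keq expr → x = 0.09707; check Q = 1.237
Then change container volume by factor 1.5 (V_new/V_old).
Step 2:
                    L           D
  init         0.2373      0.2548
  Δ                 0           0
  eq           0.2373      0.2548
  solve Keq expr → x = 0; check Q = 1.237
Then remove 0.05018 M of D.
Step 3:
                    L           D
  init         0.2373      0.2046
  Δ           -0.0242      0.0242
  eq           0.2131      0.2288
  solve Keq expr → x = 0.008067; check Q = 1.237

Direction: forward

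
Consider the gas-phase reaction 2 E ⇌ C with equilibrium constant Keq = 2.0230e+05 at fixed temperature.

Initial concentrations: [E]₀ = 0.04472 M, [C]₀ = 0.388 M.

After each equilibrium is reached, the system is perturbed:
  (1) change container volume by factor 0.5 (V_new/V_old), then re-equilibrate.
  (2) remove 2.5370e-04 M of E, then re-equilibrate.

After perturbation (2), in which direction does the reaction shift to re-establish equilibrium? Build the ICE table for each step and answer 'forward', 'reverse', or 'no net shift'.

Direction: reverse

Q₀ = 194 vs Keq = 2.0230e+05 ⇒ Q<K, forward
Step 1:
                    E           C
  I           0.04472       0.388
  C           -0.0433     0.02165
  E          0.001423      0.4096
  solve Keq expr → x = 0.02165; check Q = 2.0230e+05
Then change container volume by factor 0.5 (V_new/V_old).
Step 2:
                    E           C
  I          0.002846      0.8193
  C       -8.3307e-04  4.1653e-04
  E          0.002013      0.8197
  solve Keq expr → x = 4.1653e-04; check Q = 2.0230e+05
Then remove 2.5370e-04 M of E.
Step 3:
                    E           C
  I          0.001759      0.8197
  C        2.5354e-04 -1.2677e-04
  E          0.002013      0.8196
  solve Keq expr → x = -1.2677e-04; check Q = 2.0230e+05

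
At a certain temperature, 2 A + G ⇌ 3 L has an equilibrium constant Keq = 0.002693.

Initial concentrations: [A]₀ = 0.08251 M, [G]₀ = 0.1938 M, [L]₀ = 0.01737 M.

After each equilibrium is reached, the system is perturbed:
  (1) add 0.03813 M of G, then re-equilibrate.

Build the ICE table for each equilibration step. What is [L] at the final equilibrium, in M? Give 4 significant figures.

[L]_eq = 0.0163 M

Q₀ = 0.003972 vs Keq = 0.002693 ⇒ Q>K, reverse
Step 1:
                   A          G          L
  init       0.08251     0.1938    0.01737
  Δ          0.00129 6.4500e-04  -0.001935
  eq          0.0838     0.1944    0.01544
  solve Keq expr → x = -6.4500e-04; check Q = 0.002693
Then add 0.03813 M of G.
Step 2:
                   A          G          L
  init        0.0838     0.2326    0.01544
  Δ       -5.7809e-04 -2.8905e-04 8.6714e-04
  eq         0.08322     0.2323     0.0163
  solve Keq expr → x = 2.8905e-04; check Q = 0.002693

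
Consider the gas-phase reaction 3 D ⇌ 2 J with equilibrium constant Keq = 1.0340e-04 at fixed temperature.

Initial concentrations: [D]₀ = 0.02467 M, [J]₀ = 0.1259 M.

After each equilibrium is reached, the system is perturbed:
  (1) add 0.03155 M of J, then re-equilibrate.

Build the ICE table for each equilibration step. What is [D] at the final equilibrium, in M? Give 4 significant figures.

Q₀ = 1056 vs Keq = 1.0340e-04 ⇒ Q>K, reverse
Step 1:
                   D          J
  init       0.02467     0.1259
  Δ           0.1874    -0.1249
  eq           0.212 9.9279e-04
  solve Keq expr → x = -0.06245; check Q = 1.0340e-04
Then add 0.03155 M of J.
Step 2:
                   D          J
  init         0.212    0.03254
  Δ          0.04681    -0.0312
  eq          0.2588   0.001339
  solve Keq expr → x = -0.0156; check Q = 1.0340e-04

[D]_eq = 0.2588 M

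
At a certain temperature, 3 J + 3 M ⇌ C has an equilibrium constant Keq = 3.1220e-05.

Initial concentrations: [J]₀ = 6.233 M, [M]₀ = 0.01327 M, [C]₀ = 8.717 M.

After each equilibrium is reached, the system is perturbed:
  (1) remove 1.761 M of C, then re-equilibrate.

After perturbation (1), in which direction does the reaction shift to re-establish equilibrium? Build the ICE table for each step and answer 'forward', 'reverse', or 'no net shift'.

Q₀ = 1.5405e+04 vs Keq = 3.1220e-05 ⇒ Q>K, reverse
Step 1:
                  J         M         C
  init        6.233   0.01327     8.717
  Δ           5.262     5.262    -1.754
  eq           11.5     5.276     6.963
  solve Keq expr → x = -1.754; check Q = 3.1220e-05
Then remove 1.761 M of C.
Step 2:
                  J         M         C
  init         11.5     5.276     5.202
  Δ         -0.3188   -0.3188    0.1063
  eq          11.18     4.957     5.308
  solve Keq expr → x = 0.1063; check Q = 3.1220e-05

Direction: forward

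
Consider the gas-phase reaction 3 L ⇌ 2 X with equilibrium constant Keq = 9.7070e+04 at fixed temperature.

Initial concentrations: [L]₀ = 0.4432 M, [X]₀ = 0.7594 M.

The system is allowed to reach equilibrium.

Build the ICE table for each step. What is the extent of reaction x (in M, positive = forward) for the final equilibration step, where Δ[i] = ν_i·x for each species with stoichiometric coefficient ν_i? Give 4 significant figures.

Q₀ = 6.624 vs Keq = 9.7070e+04 ⇒ Q<K, forward
Step 1:
                    L           X
  I            0.4432      0.7594
  C           -0.4209      0.2806
  E           0.02234        1.04
  solve Keq expr → x = 0.1403; check Q = 9.7070e+04

x = 0.1403 M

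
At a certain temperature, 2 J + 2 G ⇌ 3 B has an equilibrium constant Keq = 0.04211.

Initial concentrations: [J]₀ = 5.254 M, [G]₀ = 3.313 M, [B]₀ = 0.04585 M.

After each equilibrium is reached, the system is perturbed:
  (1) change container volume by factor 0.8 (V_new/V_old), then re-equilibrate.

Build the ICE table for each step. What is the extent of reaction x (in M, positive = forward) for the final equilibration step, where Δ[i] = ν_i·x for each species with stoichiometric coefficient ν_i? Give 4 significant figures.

x = 0.03372 M

Q₀ = 3.1812e-07 vs Keq = 0.04211 ⇒ Q<K, forward
Step 1:
                    J           G           B
  Initial       5.254       3.313     0.04585
  Change       -1.023      -1.023       1.535
  Equil         4.231        2.29       1.581
  solve Keq expr → x = 0.5117; check Q = 0.04211
Then change container volume by factor 0.8 (V_new/V_old).
Step 2:
                    J           G           B
  Initial       5.288       2.862       1.976
  Change     -0.06744    -0.06744      0.1012
  Equil         5.221       2.795       2.077
  solve Keq expr → x = 0.03372; check Q = 0.04211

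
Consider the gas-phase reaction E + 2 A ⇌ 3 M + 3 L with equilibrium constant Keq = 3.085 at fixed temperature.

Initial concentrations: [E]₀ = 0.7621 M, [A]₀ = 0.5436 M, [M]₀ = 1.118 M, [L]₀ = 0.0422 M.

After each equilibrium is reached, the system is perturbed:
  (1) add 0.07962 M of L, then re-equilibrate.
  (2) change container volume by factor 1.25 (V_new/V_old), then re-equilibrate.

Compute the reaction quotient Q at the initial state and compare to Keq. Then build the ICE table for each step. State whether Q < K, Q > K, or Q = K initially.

Q₀ = 4.6633e-04; Q < K (proceeds forward)

Q₀ = 4.6633e-04 vs Keq = 3.085 ⇒ Q<K, forward
Step 1:
                   E          A          M          L
  Initial     0.7621     0.5436      1.118     0.0422
  Change     -0.1168    -0.2335     0.3503     0.3503
  Equil       0.6453     0.3101      1.468     0.3925
  solve Keq expr → x = 0.1168; check Q = 3.085
Then add 0.07962 M of L.
Step 2:
                   E          A          M          L
  Initial     0.6453     0.3101      1.468     0.4721
  Change     0.01383    0.02766   -0.04149   -0.04149
  Equil       0.6592     0.3377      1.427     0.4306
  solve Keq expr → x = -0.01383; check Q = 3.085
Then change container volume by factor 1.25 (V_new/V_old).
Step 3:
                   E          A          M          L
  Initial     0.5273     0.2702      1.141     0.3445
  Change     -0.0134   -0.02679    0.04019    0.04019
  Equil       0.5139     0.2434      1.182     0.3847
  solve Keq expr → x = 0.0134; check Q = 3.085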